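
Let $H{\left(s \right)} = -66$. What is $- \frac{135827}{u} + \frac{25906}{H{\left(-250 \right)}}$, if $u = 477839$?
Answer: $- \frac{6193930858}{15768687} \approx -392.8$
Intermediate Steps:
$- \frac{135827}{u} + \frac{25906}{H{\left(-250 \right)}} = - \frac{135827}{477839} + \frac{25906}{-66} = \left(-135827\right) \frac{1}{477839} + 25906 \left(- \frac{1}{66}\right) = - \frac{135827}{477839} - \frac{12953}{33} = - \frac{6193930858}{15768687}$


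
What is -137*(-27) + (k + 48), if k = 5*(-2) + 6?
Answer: 3743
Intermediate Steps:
k = -4 (k = -10 + 6 = -4)
-137*(-27) + (k + 48) = -137*(-27) + (-4 + 48) = 3699 + 44 = 3743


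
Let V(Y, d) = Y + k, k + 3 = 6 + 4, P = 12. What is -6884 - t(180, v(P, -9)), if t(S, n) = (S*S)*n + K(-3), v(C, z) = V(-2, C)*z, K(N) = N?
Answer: 1451119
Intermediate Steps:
k = 7 (k = -3 + (6 + 4) = -3 + 10 = 7)
V(Y, d) = 7 + Y (V(Y, d) = Y + 7 = 7 + Y)
v(C, z) = 5*z (v(C, z) = (7 - 2)*z = 5*z)
t(S, n) = -3 + n*S² (t(S, n) = (S*S)*n - 3 = S²*n - 3 = n*S² - 3 = -3 + n*S²)
-6884 - t(180, v(P, -9)) = -6884 - (-3 + (5*(-9))*180²) = -6884 - (-3 - 45*32400) = -6884 - (-3 - 1458000) = -6884 - 1*(-1458003) = -6884 + 1458003 = 1451119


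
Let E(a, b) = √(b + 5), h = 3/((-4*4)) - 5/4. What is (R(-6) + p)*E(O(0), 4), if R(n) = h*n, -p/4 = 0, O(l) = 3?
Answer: 207/8 ≈ 25.875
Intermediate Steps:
p = 0 (p = -4*0 = 0)
h = -23/16 (h = 3/(-16) - 5*¼ = 3*(-1/16) - 5/4 = -3/16 - 5/4 = -23/16 ≈ -1.4375)
E(a, b) = √(5 + b)
R(n) = -23*n/16
(R(-6) + p)*E(O(0), 4) = (-23/16*(-6) + 0)*√(5 + 4) = (69/8 + 0)*√9 = (69/8)*3 = 207/8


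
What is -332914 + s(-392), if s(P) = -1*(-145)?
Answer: -332769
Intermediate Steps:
s(P) = 145
-332914 + s(-392) = -332914 + 145 = -332769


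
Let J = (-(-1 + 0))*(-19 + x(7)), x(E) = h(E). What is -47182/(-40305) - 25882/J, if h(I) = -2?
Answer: 348054944/282135 ≈ 1233.6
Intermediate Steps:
x(E) = -2
J = -21 (J = (-(-1 + 0))*(-19 - 2) = -1*(-1)*(-21) = 1*(-21) = -21)
-47182/(-40305) - 25882/J = -47182/(-40305) - 25882/(-21) = -47182*(-1/40305) - 25882*(-1/21) = 47182/40305 + 25882/21 = 348054944/282135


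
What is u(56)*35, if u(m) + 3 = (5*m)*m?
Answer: 548695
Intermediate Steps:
u(m) = -3 + 5*m² (u(m) = -3 + (5*m)*m = -3 + 5*m²)
u(56)*35 = (-3 + 5*56²)*35 = (-3 + 5*3136)*35 = (-3 + 15680)*35 = 15677*35 = 548695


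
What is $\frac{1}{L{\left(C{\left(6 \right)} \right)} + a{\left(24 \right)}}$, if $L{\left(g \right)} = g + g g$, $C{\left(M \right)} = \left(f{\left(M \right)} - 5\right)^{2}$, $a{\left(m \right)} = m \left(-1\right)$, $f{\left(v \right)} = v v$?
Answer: $\frac{1}{924458} \approx 1.0817 \cdot 10^{-6}$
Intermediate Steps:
$f{\left(v \right)} = v^{2}$
$a{\left(m \right)} = - m$
$C{\left(M \right)} = \left(-5 + M^{2}\right)^{2}$ ($C{\left(M \right)} = \left(M^{2} - 5\right)^{2} = \left(-5 + M^{2}\right)^{2}$)
$L{\left(g \right)} = g + g^{2}$
$\frac{1}{L{\left(C{\left(6 \right)} \right)} + a{\left(24 \right)}} = \frac{1}{\left(-5 + 6^{2}\right)^{2} \left(1 + \left(-5 + 6^{2}\right)^{2}\right) - 24} = \frac{1}{\left(-5 + 36\right)^{2} \left(1 + \left(-5 + 36\right)^{2}\right) - 24} = \frac{1}{31^{2} \left(1 + 31^{2}\right) - 24} = \frac{1}{961 \left(1 + 961\right) - 24} = \frac{1}{961 \cdot 962 - 24} = \frac{1}{924482 - 24} = \frac{1}{924458}$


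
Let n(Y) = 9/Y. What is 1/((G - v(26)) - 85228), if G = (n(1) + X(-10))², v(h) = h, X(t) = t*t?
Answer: -1/73373 ≈ -1.3629e-5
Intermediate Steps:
X(t) = t²
G = 11881 (G = (9/1 + (-10)²)² = (9*1 + 100)² = (9 + 100)² = 109² = 11881)
1/((G - v(26)) - 85228) = 1/((11881 - 1*26) - 85228) = 1/((11881 - 26) - 85228) = 1/(11855 - 85228) = 1/(-73373) = -1/73373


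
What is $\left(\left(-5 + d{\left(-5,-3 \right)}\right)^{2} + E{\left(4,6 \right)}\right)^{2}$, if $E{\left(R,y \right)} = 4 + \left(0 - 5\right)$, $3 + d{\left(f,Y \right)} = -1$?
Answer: $6400$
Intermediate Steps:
$d{\left(f,Y \right)} = -4$ ($d{\left(f,Y \right)} = -3 - 1 = -4$)
$E{\left(R,y \right)} = -1$ ($E{\left(R,y \right)} = 4 - 5 = -1$)
$\left(\left(-5 + d{\left(-5,-3 \right)}\right)^{2} + E{\left(4,6 \right)}\right)^{2} = \left(\left(-5 - 4\right)^{2} - 1\right)^{2} = \left(\left(-9\right)^{2} - 1\right)^{2} = \left(81 - 1\right)^{2} = 80^{2} = 6400$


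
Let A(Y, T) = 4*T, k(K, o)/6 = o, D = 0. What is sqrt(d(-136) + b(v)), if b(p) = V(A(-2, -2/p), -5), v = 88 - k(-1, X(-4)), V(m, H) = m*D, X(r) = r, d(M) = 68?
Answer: 2*sqrt(17) ≈ 8.2462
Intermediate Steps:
k(K, o) = 6*o
V(m, H) = 0 (V(m, H) = m*0 = 0)
v = 112 (v = 88 - 6*(-4) = 88 - 1*(-24) = 88 + 24 = 112)
b(p) = 0
sqrt(d(-136) + b(v)) = sqrt(68 + 0) = sqrt(68) = 2*sqrt(17)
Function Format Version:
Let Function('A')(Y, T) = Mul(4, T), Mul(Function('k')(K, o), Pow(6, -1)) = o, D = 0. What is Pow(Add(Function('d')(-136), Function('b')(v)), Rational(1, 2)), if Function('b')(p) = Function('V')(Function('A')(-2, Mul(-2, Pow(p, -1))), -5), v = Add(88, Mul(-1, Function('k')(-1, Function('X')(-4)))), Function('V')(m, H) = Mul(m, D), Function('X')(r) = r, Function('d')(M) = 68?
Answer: Mul(2, Pow(17, Rational(1, 2))) ≈ 8.2462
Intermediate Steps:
Function('k')(K, o) = Mul(6, o)
Function('V')(m, H) = 0 (Function('V')(m, H) = Mul(m, 0) = 0)
v = 112 (v = Add(88, Mul(-1, Mul(6, -4))) = Add(88, Mul(-1, -24)) = Add(88, 24) = 112)
Function('b')(p) = 0
Pow(Add(Function('d')(-136), Function('b')(v)), Rational(1, 2)) = Pow(Add(68, 0), Rational(1, 2)) = Pow(68, Rational(1, 2)) = Mul(2, Pow(17, Rational(1, 2)))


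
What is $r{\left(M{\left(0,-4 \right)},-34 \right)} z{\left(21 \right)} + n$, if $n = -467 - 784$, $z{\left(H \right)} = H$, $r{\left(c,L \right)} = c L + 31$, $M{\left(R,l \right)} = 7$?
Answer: $-5598$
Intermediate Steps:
$r{\left(c,L \right)} = 31 + L c$ ($r{\left(c,L \right)} = L c + 31 = 31 + L c$)
$n = -1251$ ($n = -467 - 784 = -1251$)
$r{\left(M{\left(0,-4 \right)},-34 \right)} z{\left(21 \right)} + n = \left(31 - 238\right) 21 - 1251 = \left(-207\right) 21 - 1251 = -4347 - 1251 = -5598$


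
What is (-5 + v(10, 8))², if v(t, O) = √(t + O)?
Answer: 43 - 30*√2 ≈ 0.57359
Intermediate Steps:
v(t, O) = √(O + t)
(-5 + v(10, 8))² = (-5 + √(8 + 10))² = (-5 + √18)² = (-5 + 3*√2)²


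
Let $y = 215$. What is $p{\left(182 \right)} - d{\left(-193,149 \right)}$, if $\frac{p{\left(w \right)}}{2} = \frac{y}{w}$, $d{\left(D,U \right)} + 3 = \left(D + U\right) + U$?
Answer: $- \frac{9067}{91} \approx -99.637$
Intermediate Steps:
$d{\left(D,U \right)} = -3 + D + 2 U$ ($d{\left(D,U \right)} = -3 + \left(\left(D + U\right) + U\right) = -3 + \left(D + 2 U\right) = -3 + D + 2 U$)
$p{\left(w \right)} = \frac{430}{w}$ ($p{\left(w \right)} = 2 \frac{215}{w} = \frac{430}{w}$)
$p{\left(182 \right)} - d{\left(-193,149 \right)} = \frac{430}{182} - \left(-3 - 193 + 2 \cdot 149\right) = 430 \cdot \frac{1}{182} - \left(-3 - 193 + 298\right) = \frac{215}{91} - 102 = - \frac{9067}{91}$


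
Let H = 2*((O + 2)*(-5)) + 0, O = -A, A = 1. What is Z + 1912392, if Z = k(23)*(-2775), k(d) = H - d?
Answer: 2003967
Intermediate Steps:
O = -1 (O = -1*1 = -1)
H = -10 (H = 2*((-1 + 2)*(-5)) + 0 = 2*(1*(-5)) + 0 = 2*(-5) + 0 = -10 + 0 = -10)
k(d) = -10 - d
Z = 91575 (Z = (-10 - 1*23)*(-2775) = (-10 - 23)*(-2775) = -33*(-2775) = 91575)
Z + 1912392 = 91575 + 1912392 = 2003967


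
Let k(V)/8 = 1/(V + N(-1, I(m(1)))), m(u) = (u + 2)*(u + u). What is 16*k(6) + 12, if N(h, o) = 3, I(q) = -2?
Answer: 236/9 ≈ 26.222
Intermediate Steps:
m(u) = 2*u*(2 + u) (m(u) = (2 + u)*(2*u) = 2*u*(2 + u))
k(V) = 8/(3 + V) (k(V) = 8/(V + 3) = 8/(3 + V))
16*k(6) + 12 = 16*(8/(3 + 6)) + 12 = 16*(8/9) + 12 = 128/9 + 12 = 236/9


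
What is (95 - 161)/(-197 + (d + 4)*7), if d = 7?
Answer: 11/20 ≈ 0.55000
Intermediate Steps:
(95 - 161)/(-197 + (d + 4)*7) = (95 - 161)/(-197 + (7 + 4)*7) = -66/(-197 + 11*7) = -66/(-197 + 77) = -66/(-120) = -66*(-1/120) = 11/20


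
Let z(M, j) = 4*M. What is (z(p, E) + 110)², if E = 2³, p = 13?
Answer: 26244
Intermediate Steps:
E = 8
(z(p, E) + 110)² = (4*13 + 110)² = (52 + 110)² = 162² = 26244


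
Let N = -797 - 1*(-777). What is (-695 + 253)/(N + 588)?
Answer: -221/284 ≈ -0.77817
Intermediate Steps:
N = -20 (N = -797 + 777 = -20)
(-695 + 253)/(N + 588) = (-695 + 253)/(-20 + 588) = -442/568 = -442*1/568 = -221/284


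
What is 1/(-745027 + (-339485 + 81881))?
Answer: -1/1002631 ≈ -9.9738e-7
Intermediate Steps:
1/(-745027 + (-339485 + 81881)) = 1/(-745027 - 257604) = 1/(-1002631) = -1/1002631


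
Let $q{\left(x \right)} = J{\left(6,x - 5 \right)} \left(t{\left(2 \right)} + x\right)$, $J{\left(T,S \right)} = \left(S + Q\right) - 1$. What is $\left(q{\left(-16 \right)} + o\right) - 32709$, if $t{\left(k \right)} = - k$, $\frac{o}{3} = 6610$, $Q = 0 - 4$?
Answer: $-12411$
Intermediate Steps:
$Q = -4$ ($Q = 0 - 4 = -4$)
$J{\left(T,S \right)} = -5 + S$ ($J{\left(T,S \right)} = \left(S - 4\right) - 1 = \left(-4 + S\right) - 1 = -5 + S$)
$o = 19830$ ($o = 3 \cdot 6610 = 19830$)
$q{\left(x \right)} = \left(-10 + x\right) \left(-2 + x\right)$ ($q{\left(x \right)} = \left(-5 + \left(x - 5\right)\right) \left(\left(-1\right) 2 + x\right) = \left(-5 + \left(x - 5\right)\right) \left(-2 + x\right) = \left(-5 + \left(-5 + x\right)\right) \left(-2 + x\right) = \left(-10 + x\right) \left(-2 + x\right)$)
$\left(q{\left(-16 \right)} + o\right) - 32709 = \left(\left(-10 - 16\right) \left(-2 - 16\right) + 19830\right) - 32709 = \left(\left(-26\right) \left(-18\right) + 19830\right) - 32709 = \left(468 + 19830\right) - 32709 = 20298 - 32709 = -12411$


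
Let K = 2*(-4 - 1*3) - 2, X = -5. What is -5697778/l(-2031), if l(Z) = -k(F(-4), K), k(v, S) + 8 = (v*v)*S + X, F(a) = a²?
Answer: -5697778/4109 ≈ -1386.7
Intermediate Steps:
K = -16 (K = 2*(-4 - 3) - 2 = 2*(-7) - 2 = -14 - 2 = -16)
k(v, S) = -13 + S*v² (k(v, S) = -8 + ((v*v)*S - 5) = -8 + (v²*S - 5) = -8 + (S*v² - 5) = -8 + (-5 + S*v²) = -13 + S*v²)
l(Z) = 4109 (l(Z) = -(-13 - 16*((-4)²)²) = -(-13 - 16*16²) = -(-13 - 16*256) = -(-13 - 4096) = -1*(-4109) = 4109)
-5697778/l(-2031) = -5697778/4109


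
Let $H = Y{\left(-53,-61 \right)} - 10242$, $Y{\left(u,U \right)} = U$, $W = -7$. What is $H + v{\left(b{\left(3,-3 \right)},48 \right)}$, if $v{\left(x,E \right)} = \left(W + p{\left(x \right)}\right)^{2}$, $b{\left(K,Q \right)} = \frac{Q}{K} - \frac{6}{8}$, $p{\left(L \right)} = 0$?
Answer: $-10254$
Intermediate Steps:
$b{\left(K,Q \right)} = - \frac{3}{4} + \frac{Q}{K}$ ($b{\left(K,Q \right)} = \frac{Q}{K} - \frac{3}{4} = - \frac{3}{4} + \frac{Q}{K}$)
$v{\left(x,E \right)} = 49$ ($v{\left(x,E \right)} = \left(-7 + 0\right)^{2} = \left(-7\right)^{2} = 49$)
$H = -10303$ ($H = -61 - 10242 = -10303$)
$H + v{\left(b{\left(3,-3 \right)},48 \right)} = -10303 + 49 = -10254$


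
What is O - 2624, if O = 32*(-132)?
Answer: -6848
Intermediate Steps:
O = -4224
O - 2624 = -4224 - 2624 = -6848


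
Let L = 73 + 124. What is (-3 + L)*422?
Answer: 81868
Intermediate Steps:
L = 197
(-3 + L)*422 = (-3 + 197)*422 = 194*422 = 81868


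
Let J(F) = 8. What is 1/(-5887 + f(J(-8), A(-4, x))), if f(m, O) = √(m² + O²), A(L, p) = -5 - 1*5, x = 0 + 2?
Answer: -5887/34656605 - 2*√41/34656605 ≈ -0.00017024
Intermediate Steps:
x = 2
A(L, p) = -10 (A(L, p) = -5 - 5 = -10)
f(m, O) = √(O² + m²)
1/(-5887 + f(J(-8), A(-4, x))) = 1/(-5887 + √((-10)² + 8²)) = 1/(-5887 + √(100 + 64)) = 1/(-5887 + √164) = 1/(-5887 + 2*√41)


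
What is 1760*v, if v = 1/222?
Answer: 880/111 ≈ 7.9279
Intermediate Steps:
v = 1/222 ≈ 0.0045045
1760*v = 1760*(1/222) = 880/111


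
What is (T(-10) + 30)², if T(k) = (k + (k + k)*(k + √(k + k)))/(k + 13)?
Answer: 70400/9 - 22400*I*√5/9 ≈ 7822.2 - 5565.3*I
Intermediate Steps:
T(k) = (k + 2*k*(k + √2*√k))/(13 + k) (T(k) = (k + (2*k)*(k + √(2*k)))/(13 + k) = (k + (2*k)*(k + √2*√k))/(13 + k) = (k + 2*k*(k + √2*√k))/(13 + k))
(T(-10) + 30)² = ((-10 + 2*(-10)² + 2*√2*(-10)^(3/2))/(13 - 10) + 30)² = ((-10 + 2*100 + 2*√2*(-10*I*√10))/3 + 30)² = ((-10 + 200 - 40*I*√5)/3 + 30)² = ((190 - 40*I*√5)/3 + 30)² = ((190/3 - 40*I*√5/3) + 30)² = (280/3 - 40*I*√5/3)²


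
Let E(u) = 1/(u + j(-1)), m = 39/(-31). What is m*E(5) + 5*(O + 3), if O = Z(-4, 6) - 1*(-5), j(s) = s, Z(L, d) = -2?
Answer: 3681/124 ≈ 29.685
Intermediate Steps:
m = -39/31 (m = 39*(-1/31) = -39/31 ≈ -1.2581)
E(u) = 1/(-1 + u) (E(u) = 1/(u - 1) = 1/(-1 + u))
O = 3 (O = -2 - 1*(-5) = -2 + 5 = 3)
m*E(5) + 5*(O + 3) = -39/(31*(-1 + 5)) + 5*(3 + 3) = -39/31/4 + 5*6 = -39/31*¼ + 30 = -39/124 + 30 = 3681/124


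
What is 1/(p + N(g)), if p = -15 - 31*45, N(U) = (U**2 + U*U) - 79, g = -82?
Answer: 1/11959 ≈ 8.3619e-5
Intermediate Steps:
N(U) = -79 + 2*U**2 (N(U) = (U**2 + U**2) - 79 = 2*U**2 - 79 = -79 + 2*U**2)
p = -1410 (p = -15 - 1395 = -1410)
1/(p + N(g)) = 1/(-1410 + (-79 + 2*(-82)**2)) = 1/(-1410 + (-79 + 2*6724)) = 1/(-1410 + (-79 + 13448)) = 1/(-1410 + 13369) = 1/11959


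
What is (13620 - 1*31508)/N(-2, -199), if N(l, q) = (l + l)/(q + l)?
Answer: -898872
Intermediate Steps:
N(l, q) = 2*l/(l + q) (N(l, q) = (2*l)/(l + q) = 2*l/(l + q))
(13620 - 1*31508)/N(-2, -199) = (13620 - 1*31508)/((2*(-2)/(-2 - 199))) = (13620 - 31508)/((2*(-2)/(-201))) = -17888/(2*(-2)*(-1/201)) = -17888/4/201 = -17888*201/4 = -898872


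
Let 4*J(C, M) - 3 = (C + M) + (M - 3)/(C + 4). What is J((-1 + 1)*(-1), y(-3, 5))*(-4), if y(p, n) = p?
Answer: 3/2 ≈ 1.5000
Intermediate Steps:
J(C, M) = 3/4 + C/4 + M/4 + (-3 + M)/(4*(4 + C)) (J(C, M) = 3/4 + ((C + M) + (M - 3)/(C + 4))/4 = 3/4 + ((C + M) + (-3 + M)/(4 + C))/4 = 3/4 + (C + M + (-3 + M)/(4 + C))/4 = 3/4 + (C/4 + M/4 + (-3 + M)/(4*(4 + C))) = 3/4 + C/4 + M/4 + (-3 + M)/(4*(4 + C)))
J((-1 + 1)*(-1), y(-3, 5))*(-4) = ((9 + ((-1 + 1)*(-1))**2 + 5*(-3) + 7*((-1 + 1)*(-1)) + ((-1 + 1)*(-1))*(-3))/(4*(4 + (-1 + 1)*(-1))))*(-4) = ((9 + (0*(-1))**2 - 15 + 7*(0*(-1)) + (0*(-1))*(-3))/(4*(4 + 0*(-1))))*(-4) = ((9 + 0**2 - 15 + 7*0 + 0*(-3))/(4*(4 + 0)))*(-4) = ((1/4)*(9 + 0 - 15 + 0 + 0)/4)*(-4) = ((1/4)*(1/4)*(-6))*(-4) = -3/8*(-4) = 3/2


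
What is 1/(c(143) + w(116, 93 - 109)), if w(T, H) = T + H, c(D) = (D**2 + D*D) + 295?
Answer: 1/41293 ≈ 2.4217e-5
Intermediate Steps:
c(D) = 295 + 2*D**2 (c(D) = (D**2 + D**2) + 295 = 2*D**2 + 295 = 295 + 2*D**2)
w(T, H) = H + T
1/(c(143) + w(116, 93 - 109)) = 1/((295 + 2*143**2) + ((93 - 109) + 116)) = 1/((295 + 2*20449) + (-16 + 116)) = 1/((295 + 40898) + 100) = 1/(41193 + 100) = 1/41293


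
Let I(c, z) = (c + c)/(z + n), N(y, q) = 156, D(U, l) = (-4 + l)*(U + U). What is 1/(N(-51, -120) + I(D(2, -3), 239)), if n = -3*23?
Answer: 85/13232 ≈ 0.0064238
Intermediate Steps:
n = -69
D(U, l) = 2*U*(-4 + l) (D(U, l) = (-4 + l)*(2*U) = 2*U*(-4 + l))
I(c, z) = 2*c/(-69 + z) (I(c, z) = (c + c)/(z - 69) = (2*c)/(-69 + z) = 2*c/(-69 + z))
1/(N(-51, -120) + I(D(2, -3), 239)) = 1/(156 + 2*(2*2*(-4 - 3))/(-69 + 239)) = 1/(156 + 2*(2*2*(-7))/170) = 1/(156 + 2*(-28)*(1/170)) = 1/(156 - 28/85) = 1/(13232/85) = 85/13232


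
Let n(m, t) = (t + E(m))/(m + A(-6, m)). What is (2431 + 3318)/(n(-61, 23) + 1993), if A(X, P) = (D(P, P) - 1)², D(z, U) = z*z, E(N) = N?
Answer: 79556610911/27579809589 ≈ 2.8846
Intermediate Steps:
D(z, U) = z²
A(X, P) = (-1 + P²)² (A(X, P) = (P² - 1)² = (-1 + P²)²)
n(m, t) = (m + t)/(m + (-1 + m²)²) (n(m, t) = (t + m)/(m + (-1 + m²)²) = (m + t)/(m + (-1 + m²)²))
(2431 + 3318)/(n(-61, 23) + 1993) = (2431 + 3318)/((-61 + 23)/(-61 + (-1 + (-61)²)²) + 1993) = 5749/(-38/(-61 + (-1 + 3721)²) + 1993) = 5749/(-38/(-61 + 3720²) + 1993) = 5749/(-38/(-61 + 13838400) + 1993) = 5749/(-38/13838339 + 1993) = 5749/(27579809589/13838339) = 5749*(13838339/27579809589) = 79556610911/27579809589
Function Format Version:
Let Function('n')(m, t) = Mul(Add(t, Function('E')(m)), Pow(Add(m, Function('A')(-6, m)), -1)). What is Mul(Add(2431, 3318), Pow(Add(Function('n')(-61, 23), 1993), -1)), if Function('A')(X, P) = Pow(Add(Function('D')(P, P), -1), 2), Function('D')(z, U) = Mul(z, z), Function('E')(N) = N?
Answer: Rational(79556610911, 27579809589) ≈ 2.8846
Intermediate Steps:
Function('D')(z, U) = Pow(z, 2)
Function('A')(X, P) = Pow(Add(-1, Pow(P, 2)), 2) (Function('A')(X, P) = Pow(Add(Pow(P, 2), -1), 2) = Pow(Add(-1, Pow(P, 2)), 2))
Function('n')(m, t) = Mul(Pow(Add(m, Pow(Add(-1, Pow(m, 2)), 2)), -1), Add(m, t)) (Function('n')(m, t) = Mul(Add(t, m), Pow(Add(m, Pow(Add(-1, Pow(m, 2)), 2)), -1)) = Mul(Add(m, t), Pow(Add(m, Pow(Add(-1, Pow(m, 2)), 2)), -1)) = Mul(Pow(Add(m, Pow(Add(-1, Pow(m, 2)), 2)), -1), Add(m, t)))
Mul(Add(2431, 3318), Pow(Add(Function('n')(-61, 23), 1993), -1)) = Mul(Add(2431, 3318), Pow(Add(Mul(Pow(Add(-61, Pow(Add(-1, Pow(-61, 2)), 2)), -1), Add(-61, 23)), 1993), -1)) = Mul(5749, Pow(Add(Mul(Pow(Add(-61, Pow(Add(-1, 3721), 2)), -1), -38), 1993), -1)) = Mul(5749, Pow(Add(Mul(Pow(Add(-61, Pow(3720, 2)), -1), -38), 1993), -1)) = Mul(5749, Pow(Add(Mul(Pow(Add(-61, 13838400), -1), -38), 1993), -1)) = Mul(5749, Pow(Add(Mul(Pow(13838339, -1), -38), 1993), -1)) = Mul(5749, Pow(Add(Mul(Rational(1, 13838339), -38), 1993), -1)) = Mul(5749, Pow(Add(Rational(-38, 13838339), 1993), -1)) = Mul(5749, Pow(Rational(27579809589, 13838339), -1)) = Mul(5749, Rational(13838339, 27579809589)) = Rational(79556610911, 27579809589)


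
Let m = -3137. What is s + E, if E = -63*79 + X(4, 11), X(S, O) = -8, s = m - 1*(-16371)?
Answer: 8249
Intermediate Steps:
s = 13234 (s = -3137 - 1*(-16371) = -3137 + 16371 = 13234)
E = -4985 (E = -63*79 - 8 = -4977 - 8 = -4985)
s + E = 13234 - 4985 = 8249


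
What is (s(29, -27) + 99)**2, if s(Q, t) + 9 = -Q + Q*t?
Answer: 521284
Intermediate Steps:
s(Q, t) = -9 - Q + Q*t (s(Q, t) = -9 + (-Q + Q*t) = -9 - Q + Q*t)
(s(29, -27) + 99)**2 = ((-9 - 1*29 + 29*(-27)) + 99)**2 = ((-9 - 29 - 783) + 99)**2 = (-821 + 99)**2 = (-722)**2 = 521284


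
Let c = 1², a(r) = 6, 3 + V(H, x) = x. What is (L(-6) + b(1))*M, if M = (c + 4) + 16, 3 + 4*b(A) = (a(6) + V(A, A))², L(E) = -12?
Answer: -735/4 ≈ -183.75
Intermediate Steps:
V(H, x) = -3 + x
c = 1
b(A) = -¾ + (3 + A)²/4 (b(A) = -¾ + (6 + (-3 + A))²/4 = -¾ + (3 + A)²/4)
M = 21 (M = (1 + 4) + 16 = 5 + 16 = 21)
(L(-6) + b(1))*M = (-12 + (-¾ + (3 + 1)²/4))*21 = (-12 + (-¾ + (¼)*4²))*21 = (-12 + (-¾ + (¼)*16))*21 = (-12 + (-¾ + 4))*21 = (-12 + 13/4)*21 = -35/4*21 = -735/4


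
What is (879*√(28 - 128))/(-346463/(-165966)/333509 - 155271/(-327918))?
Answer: 13295343759673744890*I/716211895995509 ≈ 18563.0*I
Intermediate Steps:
(879*√(28 - 128))/(-346463/(-165966)/333509 - 155271/(-327918)) = (879*√(-100))/(-346463*(-1/165966)*(1/333509) - 155271*(-1/327918)) = (879*(10*I))/((346463/165966)*(1/333509) + 51757/109306) = (8790*I)/(346463/55351154694 + 51757/109306) = (8790*I)/(716211895995509/1512553328745591) = (8790*I)*(1512553328745591/716211895995509) = 13295343759673744890*I/716211895995509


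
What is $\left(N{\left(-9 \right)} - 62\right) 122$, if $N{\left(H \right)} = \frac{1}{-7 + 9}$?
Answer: $-7503$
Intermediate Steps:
$N{\left(H \right)} = \frac{1}{2}$
$\left(N{\left(-9 \right)} - 62\right) 122 = \left(\frac{1}{2} - 62\right) 122 = \left(- \frac{123}{2}\right) 122 = -7503$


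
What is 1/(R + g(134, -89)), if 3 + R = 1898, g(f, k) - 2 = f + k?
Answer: 1/1942 ≈ 0.00051493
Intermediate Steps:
g(f, k) = 2 + f + k (g(f, k) = 2 + (f + k) = 2 + f + k)
R = 1895 (R = -3 + 1898 = 1895)
1/(R + g(134, -89)) = 1/(1895 + (2 + 134 - 89)) = 1/(1895 + 47) = 1/1942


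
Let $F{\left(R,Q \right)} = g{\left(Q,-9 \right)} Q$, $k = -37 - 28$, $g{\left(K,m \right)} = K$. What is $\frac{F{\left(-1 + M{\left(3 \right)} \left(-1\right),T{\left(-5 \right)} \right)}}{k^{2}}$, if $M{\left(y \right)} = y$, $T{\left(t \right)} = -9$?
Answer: $\frac{81}{4225} \approx 0.019172$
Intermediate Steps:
$k = -65$ ($k = -37 - 28 = -65$)
$F{\left(R,Q \right)} = Q^{2}$ ($F{\left(R,Q \right)} = Q Q = Q^{2}$)
$\frac{F{\left(-1 + M{\left(3 \right)} \left(-1\right),T{\left(-5 \right)} \right)}}{k^{2}} = \frac{\left(-9\right)^{2}}{\left(-65\right)^{2}} = \frac{81}{4225}$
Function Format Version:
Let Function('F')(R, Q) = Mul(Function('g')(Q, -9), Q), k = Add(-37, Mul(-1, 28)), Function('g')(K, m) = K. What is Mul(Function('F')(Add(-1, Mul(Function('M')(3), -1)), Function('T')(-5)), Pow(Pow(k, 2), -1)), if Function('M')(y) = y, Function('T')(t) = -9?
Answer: Rational(81, 4225) ≈ 0.019172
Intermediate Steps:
k = -65 (k = Add(-37, -28) = -65)
Function('F')(R, Q) = Pow(Q, 2) (Function('F')(R, Q) = Mul(Q, Q) = Pow(Q, 2))
Mul(Function('F')(Add(-1, Mul(Function('M')(3), -1)), Function('T')(-5)), Pow(Pow(k, 2), -1)) = Mul(Pow(-9, 2), Pow(Pow(-65, 2), -1)) = Mul(81, Pow(4225, -1)) = Mul(81, Rational(1, 4225)) = Rational(81, 4225)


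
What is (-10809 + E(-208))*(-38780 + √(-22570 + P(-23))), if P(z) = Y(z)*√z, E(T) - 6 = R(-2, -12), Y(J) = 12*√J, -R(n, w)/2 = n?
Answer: 418785220 - 10799*I*√22846 ≈ 4.1879e+8 - 1.6323e+6*I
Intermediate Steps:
R(n, w) = -2*n
E(T) = 10 (E(T) = 6 - 2*(-2) = 6 + 4 = 10)
P(z) = 12*z (P(z) = (12*√z)*√z = 12*z)
(-10809 + E(-208))*(-38780 + √(-22570 + P(-23))) = (-10809 + 10)*(-38780 + √(-22570 + 12*(-23))) = -10799*(-38780 + √(-22570 - 276)) = -10799*(-38780 + √(-22846)) = -10799*(-38780 + I*√22846) = 418785220 - 10799*I*√22846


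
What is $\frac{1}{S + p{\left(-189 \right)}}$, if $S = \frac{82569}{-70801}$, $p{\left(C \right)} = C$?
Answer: $- \frac{70801}{13463958} \approx -0.0052586$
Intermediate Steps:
$S = - \frac{82569}{70801}$ ($S = 82569 \left(- \frac{1}{70801}\right) = - \frac{82569}{70801} \approx -1.1662$)
$\frac{1}{S + p{\left(-189 \right)}} = \frac{1}{- \frac{82569}{70801} - 189} = \frac{1}{- \frac{13463958}{70801}} = - \frac{70801}{13463958}$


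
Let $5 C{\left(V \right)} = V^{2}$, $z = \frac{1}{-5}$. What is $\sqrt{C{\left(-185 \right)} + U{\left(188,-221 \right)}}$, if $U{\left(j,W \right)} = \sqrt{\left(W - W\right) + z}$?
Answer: $\frac{\sqrt{171125 + 5 i \sqrt{5}}}{5} \approx 82.734 + 0.0027027 i$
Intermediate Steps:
$z = - \frac{1}{5} \approx -0.2$
$U{\left(j,W \right)} = \frac{i \sqrt{5}}{5}$ ($U{\left(j,W \right)} = \sqrt{\left(W - W\right) - \frac{1}{5}} = \sqrt{0 - \frac{1}{5}} = \sqrt{- \frac{1}{5}} = \frac{i \sqrt{5}}{5}$)
$C{\left(V \right)} = \frac{V^{2}}{5}$
$\sqrt{C{\left(-185 \right)} + U{\left(188,-221 \right)}} = \sqrt{\frac{\left(-185\right)^{2}}{5} + \frac{i \sqrt{5}}{5}} = \sqrt{\frac{1}{5} \cdot 34225 + \frac{i \sqrt{5}}{5}} = \sqrt{6845 + \frac{i \sqrt{5}}{5}}$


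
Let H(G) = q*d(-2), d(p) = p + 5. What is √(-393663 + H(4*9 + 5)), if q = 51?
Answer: I*√393510 ≈ 627.3*I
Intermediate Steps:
d(p) = 5 + p
H(G) = 153 (H(G) = 51*(5 - 2) = 51*3 = 153)
√(-393663 + H(4*9 + 5)) = √(-393663 + 153) = √(-393510) = I*√393510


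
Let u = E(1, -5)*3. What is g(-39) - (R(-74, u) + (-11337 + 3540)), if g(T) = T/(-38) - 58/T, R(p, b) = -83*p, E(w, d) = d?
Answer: 2456435/1482 ≈ 1657.5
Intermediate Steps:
u = -15 (u = -5*3 = -15)
g(T) = -58/T - T/38 (g(T) = T*(-1/38) - 58/T = -T/38 - 58/T = -58/T - T/38)
g(-39) - (R(-74, u) + (-11337 + 3540)) = (-58/(-39) - 1/38*(-39)) - (-83*(-74) + (-11337 + 3540)) = (-58*(-1/39) + 39/38) - (6142 - 7797) = (58/39 + 39/38) - 1*(-1655) = 3725/1482 + 1655 = 2456435/1482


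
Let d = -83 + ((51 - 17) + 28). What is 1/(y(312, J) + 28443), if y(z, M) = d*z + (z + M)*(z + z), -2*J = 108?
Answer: 1/182883 ≈ 5.4680e-6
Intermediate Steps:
d = -21 (d = -83 + (34 + 28) = -83 + 62 = -21)
J = -54 (J = -½*108 = -54)
y(z, M) = -21*z + 2*z*(M + z) (y(z, M) = -21*z + (z + M)*(z + z) = -21*z + (M + z)*(2*z) = -21*z + 2*z*(M + z))
1/(y(312, J) + 28443) = 1/(312*(-21 + 2*(-54) + 2*312) + 28443) = 1/(312*(-21 - 108 + 624) + 28443) = 1/(312*495 + 28443) = 1/(154440 + 28443) = 1/182883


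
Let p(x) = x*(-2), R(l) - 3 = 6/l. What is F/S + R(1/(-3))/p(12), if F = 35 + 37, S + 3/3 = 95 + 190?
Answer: 499/568 ≈ 0.87852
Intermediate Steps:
R(l) = 3 + 6/l
p(x) = -2*x
S = 284 (S = -1 + (95 + 190) = -1 + 285 = 284)
F = 72
F/S + R(1/(-3))/p(12) = 72/284 + (3 + 6/(1/(-3)))/((-2*12)) = 72*(1/284) + (3 + 6/(-⅓))/(-24) = 18/71 + (3 + 6*(-3))*(-1/24) = 18/71 + (3 - 18)*(-1/24) = 18/71 - 15*(-1/24) = 18/71 + 5/8 = 499/568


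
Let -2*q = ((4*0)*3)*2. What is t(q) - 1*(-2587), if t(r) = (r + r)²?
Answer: 2587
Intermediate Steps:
q = 0 (q = -(4*0)*3*2/2 = -0*3*2/2 = -0*2 = -½*0 = 0)
t(r) = 4*r² (t(r) = (2*r)² = 4*r²)
t(q) - 1*(-2587) = 4*0² - 1*(-2587) = 4*0 + 2587 = 0 + 2587 = 2587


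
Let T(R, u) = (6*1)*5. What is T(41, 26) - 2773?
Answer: -2743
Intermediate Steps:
T(R, u) = 30 (T(R, u) = 6*5 = 30)
T(41, 26) - 2773 = 30 - 2773 = -2743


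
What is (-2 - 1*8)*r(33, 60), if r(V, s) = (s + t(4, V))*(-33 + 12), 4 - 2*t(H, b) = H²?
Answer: 11340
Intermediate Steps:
t(H, b) = 2 - H²/2
r(V, s) = 126 - 21*s (r(V, s) = (s + (2 - ½*4²))*(-33 + 12) = (s + (2 - ½*16))*(-21) = (s + (2 - 8))*(-21) = (s - 6)*(-21) = (-6 + s)*(-21) = 126 - 21*s)
(-2 - 1*8)*r(33, 60) = (-2 - 1*8)*(126 - 21*60) = (-2 - 8)*(126 - 1260) = -10*(-1134) = 11340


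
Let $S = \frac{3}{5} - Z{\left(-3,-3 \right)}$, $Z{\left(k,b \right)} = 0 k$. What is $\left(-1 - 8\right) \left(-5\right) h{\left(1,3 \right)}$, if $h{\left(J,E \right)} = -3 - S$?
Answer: $-162$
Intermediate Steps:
$Z{\left(k,b \right)} = 0$
$S = \frac{3}{5}$ ($S = \frac{3}{5} - 0 = 3 \cdot \frac{1}{5} + 0 = \frac{3}{5} + 0 = \frac{3}{5} \approx 0.6$)
$h{\left(J,E \right)} = - \frac{18}{5}$ ($h{\left(J,E \right)} = -3 - \frac{3}{5} = - \frac{18}{5}$)
$\left(-1 - 8\right) \left(-5\right) h{\left(1,3 \right)} = \left(-1 - 8\right) \left(-5\right) \left(- \frac{18}{5}\right) = \left(-9\right) \left(-5\right) \left(- \frac{18}{5}\right) = 45 \left(- \frac{18}{5}\right) = -162$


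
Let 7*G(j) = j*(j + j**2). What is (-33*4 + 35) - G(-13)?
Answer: 1349/7 ≈ 192.71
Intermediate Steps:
G(j) = j*(j + j**2)/7 (G(j) = (j*(j + j**2))/7 = j*(j + j**2)/7)
(-33*4 + 35) - G(-13) = (-33*4 + 35) - (-13)**2*(1 - 13)/7 = (-132 + 35) - 169*(-12)/7 = -97 - 1*(-2028/7) = -97 + 2028/7 = 1349/7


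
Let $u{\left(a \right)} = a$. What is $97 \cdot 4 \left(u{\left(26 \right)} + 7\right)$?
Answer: $12804$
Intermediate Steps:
$97 \cdot 4 \left(u{\left(26 \right)} + 7\right) = 97 \cdot 4 \left(26 + 7\right) = 388 \cdot 33 = 12804$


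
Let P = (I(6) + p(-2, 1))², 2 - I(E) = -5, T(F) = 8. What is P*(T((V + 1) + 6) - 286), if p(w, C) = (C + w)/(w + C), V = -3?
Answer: -17792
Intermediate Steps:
p(w, C) = 1 (p(w, C) = (C + w)/(C + w) = 1)
I(E) = 7 (I(E) = 2 - 1*(-5) = 2 + 5 = 7)
P = 64 (P = (7 + 1)² = 8² = 64)
P*(T((V + 1) + 6) - 286) = 64*(8 - 286) = 64*(-278) = -17792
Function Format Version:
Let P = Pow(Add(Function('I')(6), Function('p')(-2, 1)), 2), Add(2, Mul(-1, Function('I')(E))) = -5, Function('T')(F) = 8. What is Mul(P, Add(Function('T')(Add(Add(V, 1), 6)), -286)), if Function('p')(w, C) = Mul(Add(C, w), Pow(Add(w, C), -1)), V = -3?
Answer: -17792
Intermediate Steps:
Function('p')(w, C) = 1 (Function('p')(w, C) = Mul(Add(C, w), Pow(Add(C, w), -1)) = 1)
Function('I')(E) = 7 (Function('I')(E) = Add(2, Mul(-1, -5)) = Add(2, 5) = 7)
P = 64 (P = Pow(Add(7, 1), 2) = Pow(8, 2) = 64)
Mul(P, Add(Function('T')(Add(Add(V, 1), 6)), -286)) = Mul(64, Add(8, -286)) = Mul(64, -278) = -17792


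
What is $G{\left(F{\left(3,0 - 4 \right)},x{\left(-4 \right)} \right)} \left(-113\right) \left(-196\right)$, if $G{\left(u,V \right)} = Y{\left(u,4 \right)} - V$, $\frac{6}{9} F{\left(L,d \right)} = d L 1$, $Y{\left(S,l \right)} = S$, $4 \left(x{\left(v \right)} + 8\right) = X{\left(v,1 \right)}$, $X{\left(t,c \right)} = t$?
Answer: $-199332$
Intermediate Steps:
$x{\left(v \right)} = -8 + \frac{v}{4}$
$F{\left(L,d \right)} = \frac{3 L d}{2}$ ($F{\left(L,d \right)} = \frac{3 d L 1}{2} = \frac{3 L d 1}{2} = \frac{3 L d}{2}$)
$G{\left(u,V \right)} = u - V$
$G{\left(F{\left(3,0 - 4 \right)},x{\left(-4 \right)} \right)} \left(-113\right) \left(-196\right) = \left(\frac{3}{2} \cdot 3 \left(0 - 4\right) - \left(-8 + \frac{1}{4} \left(-4\right)\right)\right) \left(-113\right) \left(-196\right) = \left(\frac{3}{2} \cdot 3 \left(0 - 4\right) - \left(-8 - 1\right)\right) \left(-113\right) \left(-196\right) = \left(\frac{3}{2} \cdot 3 \left(-4\right) - -9\right) \left(-113\right) \left(-196\right) = \left(-18 + 9\right) \left(-113\right) \left(-196\right) = \left(-9\right) \left(-113\right) \left(-196\right) = 1017 \left(-196\right) = -199332$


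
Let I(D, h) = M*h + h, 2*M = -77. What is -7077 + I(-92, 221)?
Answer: -30729/2 ≈ -15365.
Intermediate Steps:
M = -77/2 (M = (1/2)*(-77) = -77/2 ≈ -38.500)
I(D, h) = -75*h/2 (I(D, h) = -77*h/2 + h = -75*h/2)
-7077 + I(-92, 221) = -7077 - 75/2*221 = -7077 - 16575/2 = -30729/2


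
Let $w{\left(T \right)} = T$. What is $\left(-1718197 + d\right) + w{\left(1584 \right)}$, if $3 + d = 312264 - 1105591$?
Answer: $-2509943$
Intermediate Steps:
$d = -793330$ ($d = -3 + \left(312264 - 1105591\right) = -3 - 793327 = -793330$)
$\left(-1718197 + d\right) + w{\left(1584 \right)} = \left(-1718197 - 793330\right) + 1584 = -2511527 + 1584 = -2509943$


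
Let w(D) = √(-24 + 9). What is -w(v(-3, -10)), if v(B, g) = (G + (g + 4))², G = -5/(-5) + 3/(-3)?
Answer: -I*√15 ≈ -3.873*I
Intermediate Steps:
G = 0 (G = -5*(-⅕) + 3*(-⅓) = 1 - 1 = 0)
v(B, g) = (4 + g)² (v(B, g) = (0 + (g + 4))² = (0 + (4 + g))² = (4 + g)²)
w(D) = I*√15 (w(D) = √(-15) = I*√15)
-w(v(-3, -10)) = -I*√15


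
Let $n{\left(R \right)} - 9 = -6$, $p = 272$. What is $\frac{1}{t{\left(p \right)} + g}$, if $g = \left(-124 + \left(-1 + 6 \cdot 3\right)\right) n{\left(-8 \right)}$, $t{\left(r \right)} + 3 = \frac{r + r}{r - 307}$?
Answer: $- \frac{35}{11884} \approx -0.0029451$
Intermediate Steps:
$n{\left(R \right)} = 3$ ($n{\left(R \right)} = 9 - 6 = 3$)
$t{\left(r \right)} = -3 + \frac{2 r}{-307 + r}$ ($t{\left(r \right)} = -3 + \frac{r + r}{r - 307} = -3 + \frac{2 r}{-307 + r}$)
$g = -321$ ($g = \left(-124 + \left(-1 + 6 \cdot 3\right)\right) 3 = \left(-124 + \left(-1 + 18\right)\right) 3 = \left(-124 + 17\right) 3 = \left(-107\right) 3 = -321$)
$\frac{1}{t{\left(p \right)} + g} = \frac{1}{\frac{921 - 272}{-307 + 272} - 321} = \frac{1}{\frac{921 - 272}{-35} - 321} = \frac{1}{\left(- \frac{1}{35}\right) 649 - 321} = \frac{1}{- \frac{649}{35} - 321} = \frac{1}{- \frac{11884}{35}} = - \frac{35}{11884}$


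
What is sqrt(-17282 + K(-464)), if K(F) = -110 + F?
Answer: 24*I*sqrt(31) ≈ 133.63*I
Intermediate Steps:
sqrt(-17282 + K(-464)) = sqrt(-17282 + (-110 - 464)) = sqrt(-17282 - 574) = sqrt(-17856) = 24*I*sqrt(31)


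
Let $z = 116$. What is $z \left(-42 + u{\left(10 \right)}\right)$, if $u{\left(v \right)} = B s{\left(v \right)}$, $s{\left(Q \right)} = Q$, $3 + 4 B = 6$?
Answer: $-4002$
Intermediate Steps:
$B = \frac{3}{4}$ ($B = - \frac{3}{4} + \frac{1}{4} \cdot 6 = - \frac{3}{4} + \frac{3}{2} = \frac{3}{4} \approx 0.75$)
$u{\left(v \right)} = \frac{3 v}{4}$
$z \left(-42 + u{\left(10 \right)}\right) = 116 \left(-42 + \frac{3}{4} \cdot 10\right) = 116 \left(-42 + \frac{15}{2}\right) = 116 \left(- \frac{69}{2}\right) = -4002$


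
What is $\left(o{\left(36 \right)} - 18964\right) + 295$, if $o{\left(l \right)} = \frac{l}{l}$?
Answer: $-18668$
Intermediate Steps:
$o{\left(l \right)} = 1$
$\left(o{\left(36 \right)} - 18964\right) + 295 = \left(1 - 18964\right) + 295 = -18963 + 295 = -18668$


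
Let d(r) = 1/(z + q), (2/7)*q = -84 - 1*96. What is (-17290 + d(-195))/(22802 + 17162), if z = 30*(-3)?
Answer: -12448801/28774080 ≈ -0.43264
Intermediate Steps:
q = -630 (q = 7*(-84 - 1*96)/2 = 7*(-84 - 96)/2 = (7/2)*(-180) = -630)
z = -90
d(r) = -1/720 (d(r) = 1/(-90 - 630) = 1/(-720) = -1/720)
(-17290 + d(-195))/(22802 + 17162) = (-17290 - 1/720)/(22802 + 17162) = -12448801/720/39964 = -12448801/720*1/39964 = -12448801/28774080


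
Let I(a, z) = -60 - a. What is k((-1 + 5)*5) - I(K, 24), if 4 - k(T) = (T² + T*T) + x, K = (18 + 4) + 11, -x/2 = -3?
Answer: -709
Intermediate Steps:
x = 6 (x = -2*(-3) = 6)
K = 33 (K = 22 + 11 = 33)
k(T) = -2 - 2*T² (k(T) = 4 - ((T² + T*T) + 6) = 4 - ((T² + T²) + 6) = 4 - (2*T² + 6) = 4 - (6 + 2*T²) = 4 + (-6 - 2*T²) = -2 - 2*T²)
k((-1 + 5)*5) - I(K, 24) = (-2 - 2*25*(-1 + 5)²) - (-60 - 1*33) = (-2 - 2*(4*5)²) - (-60 - 33) = (-2 - 2*20²) - 1*(-93) = (-2 - 2*400) + 93 = (-2 - 800) + 93 = -802 + 93 = -709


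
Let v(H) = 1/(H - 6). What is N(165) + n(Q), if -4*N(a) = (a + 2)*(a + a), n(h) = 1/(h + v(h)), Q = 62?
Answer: -95698403/6946 ≈ -13777.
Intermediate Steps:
v(H) = 1/(-6 + H)
n(h) = 1/(h + 1/(-6 + h))
N(a) = -a*(2 + a)/2 (N(a) = -(a + 2)*(a + a)/4 = -(2 + a)*2*a/4 = -a*(2 + a)/2)
N(165) + n(Q) = -1/2*165*(2 + 165) + (-6 + 62)/(1 + 62*(-6 + 62)) = -1/2*165*167 + 56/(1 + 62*56) = -27555/2 + 56/(1 + 3472) = -27555/2 + 56/3473 = -95698403/6946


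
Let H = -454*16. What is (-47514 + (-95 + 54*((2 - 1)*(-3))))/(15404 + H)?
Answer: -47771/8140 ≈ -5.8687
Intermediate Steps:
H = -7264
(-47514 + (-95 + 54*((2 - 1)*(-3))))/(15404 + H) = (-47514 + (-95 + 54*((2 - 1)*(-3))))/(15404 - 7264) = (-47514 + (-95 + 54*(1*(-3))))/8140 = (-47514 + (-95 + 54*(-3)))*(1/8140) = (-47514 + (-95 - 162))*(1/8140) = (-47514 - 257)*(1/8140) = -47771*1/8140 = -47771/8140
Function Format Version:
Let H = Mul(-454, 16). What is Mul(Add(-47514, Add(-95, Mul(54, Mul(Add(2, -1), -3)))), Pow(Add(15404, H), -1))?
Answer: Rational(-47771, 8140) ≈ -5.8687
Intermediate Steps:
H = -7264
Mul(Add(-47514, Add(-95, Mul(54, Mul(Add(2, -1), -3)))), Pow(Add(15404, H), -1)) = Mul(Add(-47514, Add(-95, Mul(54, Mul(Add(2, -1), -3)))), Pow(Add(15404, -7264), -1)) = Mul(Add(-47514, Add(-95, Mul(54, Mul(1, -3)))), Pow(8140, -1)) = Mul(Add(-47514, Add(-95, Mul(54, -3))), Rational(1, 8140)) = Mul(Add(-47514, Add(-95, -162)), Rational(1, 8140)) = Mul(Add(-47514, -257), Rational(1, 8140)) = Mul(-47771, Rational(1, 8140)) = Rational(-47771, 8140)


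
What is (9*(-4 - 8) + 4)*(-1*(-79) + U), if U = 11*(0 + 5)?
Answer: -13936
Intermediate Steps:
U = 55 (U = 11*5 = 55)
(9*(-4 - 8) + 4)*(-1*(-79) + U) = (9*(-4 - 8) + 4)*(-1*(-79) + 55) = (9*(-12) + 4)*(79 + 55) = (-108 + 4)*134 = -104*134 = -13936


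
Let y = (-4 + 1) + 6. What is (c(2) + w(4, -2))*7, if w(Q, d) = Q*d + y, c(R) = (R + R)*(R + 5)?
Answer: 161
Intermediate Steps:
y = 3 (y = -3 + 6 = 3)
c(R) = 2*R*(5 + R) (c(R) = (2*R)*(5 + R) = 2*R*(5 + R))
w(Q, d) = 3 + Q*d (w(Q, d) = Q*d + 3 = 3 + Q*d)
(c(2) + w(4, -2))*7 = (2*2*(5 + 2) + (3 + 4*(-2)))*7 = (2*2*7 + (3 - 8))*7 = (28 - 5)*7 = 23*7 = 161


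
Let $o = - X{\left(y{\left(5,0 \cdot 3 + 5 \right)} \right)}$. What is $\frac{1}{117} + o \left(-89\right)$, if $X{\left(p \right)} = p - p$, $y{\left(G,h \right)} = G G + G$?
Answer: $\frac{1}{117} \approx 0.008547$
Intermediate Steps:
$y{\left(G,h \right)} = G + G^{2}$ ($y{\left(G,h \right)} = G^{2} + G = G + G^{2}$)
$X{\left(p \right)} = 0$
$o = 0$ ($o = \left(-1\right) 0 = 0$)
$\frac{1}{117} + o \left(-89\right) = \frac{1}{117} + 0 \left(-89\right) = \frac{1}{117} + 0 = \frac{1}{117}$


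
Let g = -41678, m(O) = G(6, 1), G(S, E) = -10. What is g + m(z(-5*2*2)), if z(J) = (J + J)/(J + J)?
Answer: -41688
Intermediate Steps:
z(J) = 1 (z(J) = (2*J)/((2*J)) = (2*J)*(1/(2*J)) = 1)
m(O) = -10
g + m(z(-5*2*2)) = -41678 - 10 = -41688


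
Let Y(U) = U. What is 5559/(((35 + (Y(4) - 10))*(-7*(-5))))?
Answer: 5559/1015 ≈ 5.4768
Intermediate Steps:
5559/(((35 + (Y(4) - 10))*(-7*(-5)))) = 5559/(((35 + (4 - 10))*(-7*(-5)))) = 5559/(((35 - 6)*35)) = 5559/((29*35)) = 5559/1015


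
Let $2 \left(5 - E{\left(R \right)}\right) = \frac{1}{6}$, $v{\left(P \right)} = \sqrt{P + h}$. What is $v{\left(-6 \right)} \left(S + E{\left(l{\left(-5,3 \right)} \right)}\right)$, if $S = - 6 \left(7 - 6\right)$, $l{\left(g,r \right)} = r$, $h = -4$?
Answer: $- \frac{13 i \sqrt{10}}{12} \approx - 3.4258 i$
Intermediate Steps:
$v{\left(P \right)} = \sqrt{-4 + P}$ ($v{\left(P \right)} = \sqrt{P - 4} = \sqrt{-4 + P}$)
$E{\left(R \right)} = \frac{59}{12}$ ($E{\left(R \right)} = 5 - \frac{1}{2 \cdot 6} = 5 - \frac{1}{12} = \frac{59}{12}$)
$S = -6$ ($S = \left(-6\right) 1 = -6$)
$v{\left(-6 \right)} \left(S + E{\left(l{\left(-5,3 \right)} \right)}\right) = \sqrt{-4 - 6} \left(-6 + \frac{59}{12}\right) = \sqrt{-10} \left(- \frac{13}{12}\right) = i \sqrt{10} \left(- \frac{13}{12}\right) = - \frac{13 i \sqrt{10}}{12}$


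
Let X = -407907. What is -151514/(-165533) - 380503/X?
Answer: 124789424297/67522069431 ≈ 1.8481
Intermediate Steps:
-151514/(-165533) - 380503/X = -151514/(-165533) - 380503/(-407907) = -151514*(-1/165533) - 380503*(-1/407907) = 151514/165533 + 380503/407907 = 124789424297/67522069431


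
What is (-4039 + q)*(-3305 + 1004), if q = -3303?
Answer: 16893942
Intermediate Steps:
(-4039 + q)*(-3305 + 1004) = (-4039 - 3303)*(-3305 + 1004) = -7342*(-2301) = 16893942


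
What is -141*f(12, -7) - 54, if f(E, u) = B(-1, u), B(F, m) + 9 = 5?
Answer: 510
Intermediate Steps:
B(F, m) = -4 (B(F, m) = -9 + 5 = -4)
f(E, u) = -4
-141*f(12, -7) - 54 = -141*(-4) - 54 = 564 - 54 = 510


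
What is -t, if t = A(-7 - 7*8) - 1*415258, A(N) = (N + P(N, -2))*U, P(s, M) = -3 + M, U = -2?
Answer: 415122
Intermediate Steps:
A(N) = 10 - 2*N (A(N) = (N + (-3 - 2))*(-2) = (N - 5)*(-2) = (-5 + N)*(-2) = 10 - 2*N)
t = -415122 (t = (10 - 2*(-7 - 7*8)) - 1*415258 = (10 - 2*(-7 - 56)) - 415258 = (10 - 2*(-63)) - 415258 = (10 + 126) - 415258 = 136 - 415258 = -415122)
-t = -1*(-415122) = 415122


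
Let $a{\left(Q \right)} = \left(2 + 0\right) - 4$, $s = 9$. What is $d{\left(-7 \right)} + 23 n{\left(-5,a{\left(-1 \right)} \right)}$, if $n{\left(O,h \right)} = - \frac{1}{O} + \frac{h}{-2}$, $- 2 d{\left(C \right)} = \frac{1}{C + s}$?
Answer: $\frac{547}{20} \approx 27.35$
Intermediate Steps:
$a{\left(Q \right)} = -2$ ($a{\left(Q \right)} = 2 - 4 = -2$)
$d{\left(C \right)} = - \frac{1}{2 \left(9 + C\right)}$ ($d{\left(C \right)} = - \frac{1}{2 \left(C + 9\right)} = - \frac{1}{2 \left(9 + C\right)}$)
$n{\left(O,h \right)} = - \frac{1}{O} - \frac{h}{2}$ ($n{\left(O,h \right)} = - \frac{1}{O} + h \left(- \frac{1}{2}\right) = - \frac{1}{O} - \frac{h}{2}$)
$d{\left(-7 \right)} + 23 n{\left(-5,a{\left(-1 \right)} \right)} = - \frac{1}{18 + 2 \left(-7\right)} + 23 \left(- \frac{1}{-5} - -1\right) = - \frac{1}{18 - 14} + 23 \left(\left(-1\right) \left(- \frac{1}{5}\right) + 1\right) = - \frac{1}{4} + 23 \left(\frac{1}{5} + 1\right) = \left(-1\right) \frac{1}{4} + 23 \cdot \frac{6}{5} = - \frac{1}{4} + \frac{138}{5} = \frac{547}{20}$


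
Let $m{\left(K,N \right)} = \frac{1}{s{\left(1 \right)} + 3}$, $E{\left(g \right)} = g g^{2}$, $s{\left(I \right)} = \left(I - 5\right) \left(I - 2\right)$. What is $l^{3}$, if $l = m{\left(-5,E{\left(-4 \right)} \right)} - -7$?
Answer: $\frac{125000}{343} \approx 364.43$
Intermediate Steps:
$s{\left(I \right)} = \left(-5 + I\right) \left(-2 + I\right)$ ($s{\left(I \right)} = \left(-5 + I\right) \left(I + \left(-3 + 1\right)\right) = \left(-5 + I\right) \left(I - 2\right) = \left(-5 + I\right) \left(-2 + I\right)$)
$E{\left(g \right)} = g^{3}$
$m{\left(K,N \right)} = \frac{1}{7}$ ($m{\left(K,N \right)} = \frac{1}{\left(10 + 1^{2} - 7\right) + 3} = \frac{1}{\left(10 + 1 - 7\right) + 3} = \frac{1}{4 + 3} = \frac{1}{7}$)
$l = \frac{50}{7}$ ($l = \frac{1}{7} - -7 = \frac{1}{7} + 7 = \frac{50}{7} \approx 7.1429$)
$l^{3} = \left(\frac{50}{7}\right)^{3} = \frac{125000}{343}$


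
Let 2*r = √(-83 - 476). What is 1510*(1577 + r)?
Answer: 2381270 + 755*I*√559 ≈ 2.3813e+6 + 17851.0*I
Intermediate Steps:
r = I*√559/2 (r = √(-83 - 476)/2 = √(-559)/2 = (I*√559)/2 = I*√559/2 ≈ 11.822*I)
1510*(1577 + r) = 1510*(1577 + I*√559/2) = 2381270 + 755*I*√559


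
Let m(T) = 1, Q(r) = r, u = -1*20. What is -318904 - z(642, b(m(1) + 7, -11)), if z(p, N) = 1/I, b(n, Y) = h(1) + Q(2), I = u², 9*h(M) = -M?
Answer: -127561601/400 ≈ -3.1890e+5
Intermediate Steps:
u = -20
h(M) = -M/9 (h(M) = (-M)/9 = -M/9)
I = 400 (I = (-20)² = 400)
b(n, Y) = 17/9 (b(n, Y) = -⅑*1 + 2 = -⅑ + 2 = 17/9)
z(p, N) = 1/400
-318904 - z(642, b(m(1) + 7, -11)) = -318904 - 1*1/400 = -318904 - 1/400 = -127561601/400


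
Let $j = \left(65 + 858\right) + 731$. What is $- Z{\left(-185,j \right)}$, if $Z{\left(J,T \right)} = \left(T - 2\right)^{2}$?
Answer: $-2729104$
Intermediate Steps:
$j = 1654$ ($j = 923 + 731 = 1654$)
$Z{\left(J,T \right)} = \left(-2 + T\right)^{2}$
$- Z{\left(-185,j \right)} = - \left(-2 + 1654\right)^{2} = - 1652^{2} = \left(-1\right) 2729104 = -2729104$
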